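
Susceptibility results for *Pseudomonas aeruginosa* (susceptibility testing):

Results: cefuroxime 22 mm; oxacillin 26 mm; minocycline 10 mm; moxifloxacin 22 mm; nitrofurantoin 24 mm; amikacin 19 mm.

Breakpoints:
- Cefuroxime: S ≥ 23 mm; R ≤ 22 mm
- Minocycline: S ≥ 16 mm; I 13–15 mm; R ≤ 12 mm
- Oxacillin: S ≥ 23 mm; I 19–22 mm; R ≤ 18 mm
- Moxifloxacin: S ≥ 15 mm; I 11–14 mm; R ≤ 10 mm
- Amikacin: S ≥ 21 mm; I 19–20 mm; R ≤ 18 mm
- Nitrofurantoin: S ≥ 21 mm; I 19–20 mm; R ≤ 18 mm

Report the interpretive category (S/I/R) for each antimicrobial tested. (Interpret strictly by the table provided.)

Cefuroxime (22 mm) ≤ 22 mm — Resistant
Oxacillin: 26 mm is ≥ 23 mm — S
Minocycline 10 mm: ≤ 12 mm → resistant
Moxifloxacin 22 mm: ≥ 15 mm ⇒ Susceptible
Nitrofurantoin 24 mm: ≥ 21 mm → Susceptible
Amikacin: 19 mm is in 19–20 mm ⇒ I

R, S, R, S, S, I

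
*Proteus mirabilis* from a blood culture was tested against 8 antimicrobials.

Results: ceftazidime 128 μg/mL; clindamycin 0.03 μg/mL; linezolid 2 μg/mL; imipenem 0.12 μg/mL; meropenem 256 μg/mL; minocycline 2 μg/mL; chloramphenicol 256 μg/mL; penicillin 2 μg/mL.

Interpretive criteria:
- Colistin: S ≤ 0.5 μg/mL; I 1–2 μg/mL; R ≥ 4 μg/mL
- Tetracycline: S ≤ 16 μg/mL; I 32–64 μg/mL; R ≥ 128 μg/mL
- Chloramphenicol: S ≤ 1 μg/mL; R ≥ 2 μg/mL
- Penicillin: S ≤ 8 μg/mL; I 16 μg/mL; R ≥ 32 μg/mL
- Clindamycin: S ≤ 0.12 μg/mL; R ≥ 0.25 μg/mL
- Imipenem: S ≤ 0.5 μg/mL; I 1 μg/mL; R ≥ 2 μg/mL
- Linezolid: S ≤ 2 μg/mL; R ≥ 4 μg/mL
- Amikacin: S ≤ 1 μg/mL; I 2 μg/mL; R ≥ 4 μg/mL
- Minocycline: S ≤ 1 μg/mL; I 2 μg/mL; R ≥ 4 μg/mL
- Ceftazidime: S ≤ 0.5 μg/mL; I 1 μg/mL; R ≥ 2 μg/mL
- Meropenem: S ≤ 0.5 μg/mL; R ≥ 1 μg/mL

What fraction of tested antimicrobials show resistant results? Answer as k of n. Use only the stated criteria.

Ceftazidime (128 μg/mL) ≥ 2 μg/mL ⇒ resistant
Clindamycin (0.03 μg/mL) ≤ 0.12 μg/mL — Susceptible
Linezolid 2 μg/mL: ≤ 2 μg/mL ⇒ S
Imipenem: 0.12 μg/mL is ≤ 0.5 μg/mL → susceptible
Meropenem: 256 μg/mL is ≥ 1 μg/mL — R
Minocycline 2 μg/mL: = 2 μg/mL → Intermediate
Chloramphenicol 256 μg/mL: ≥ 2 μg/mL ⇒ Resistant
Penicillin: 2 μg/mL is ≤ 8 μg/mL ⇒ Susceptible
Resistant: 3/8

3 of 8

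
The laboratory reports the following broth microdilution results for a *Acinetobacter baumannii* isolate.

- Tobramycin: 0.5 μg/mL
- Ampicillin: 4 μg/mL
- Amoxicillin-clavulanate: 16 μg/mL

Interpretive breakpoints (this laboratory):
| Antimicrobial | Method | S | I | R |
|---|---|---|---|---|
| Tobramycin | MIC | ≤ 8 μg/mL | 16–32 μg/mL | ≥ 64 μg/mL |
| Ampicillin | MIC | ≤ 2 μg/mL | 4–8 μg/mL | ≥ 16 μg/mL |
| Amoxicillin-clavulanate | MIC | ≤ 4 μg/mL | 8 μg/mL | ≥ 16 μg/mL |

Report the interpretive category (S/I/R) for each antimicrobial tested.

S, I, R

Tobramycin: 0.5 μg/mL is ≤ 8 μg/mL → S
Ampicillin (4 μg/mL) in 4–8 μg/mL — I
Amoxicillin-clavulanate: 16 μg/mL is ≥ 16 μg/mL — R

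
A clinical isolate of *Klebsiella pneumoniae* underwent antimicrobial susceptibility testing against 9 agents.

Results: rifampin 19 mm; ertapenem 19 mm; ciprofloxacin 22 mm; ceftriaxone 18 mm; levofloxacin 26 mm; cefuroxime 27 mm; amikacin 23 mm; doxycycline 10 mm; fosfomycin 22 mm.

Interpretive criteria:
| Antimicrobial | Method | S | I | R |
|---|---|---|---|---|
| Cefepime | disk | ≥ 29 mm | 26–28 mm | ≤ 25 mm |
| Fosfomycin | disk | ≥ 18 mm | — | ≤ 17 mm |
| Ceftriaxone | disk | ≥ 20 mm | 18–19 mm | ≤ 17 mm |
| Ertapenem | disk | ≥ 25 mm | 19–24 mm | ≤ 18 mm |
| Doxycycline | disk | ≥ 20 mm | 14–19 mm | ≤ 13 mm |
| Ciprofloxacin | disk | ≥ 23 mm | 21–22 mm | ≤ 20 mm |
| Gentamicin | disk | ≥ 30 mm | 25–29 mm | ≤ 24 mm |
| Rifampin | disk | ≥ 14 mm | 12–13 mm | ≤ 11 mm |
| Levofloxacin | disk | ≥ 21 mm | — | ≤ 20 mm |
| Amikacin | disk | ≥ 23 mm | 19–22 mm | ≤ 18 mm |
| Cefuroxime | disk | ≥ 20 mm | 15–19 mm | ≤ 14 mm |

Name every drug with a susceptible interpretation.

Rifampin (19 mm) ≥ 14 mm → susceptible
Ertapenem: 19 mm is in 19–24 mm — I
Ciprofloxacin (22 mm) in 21–22 mm → Intermediate
Ceftriaxone 18 mm: in 18–19 mm — Intermediate
Levofloxacin: 26 mm is ≥ 21 mm → S
Cefuroxime 27 mm: ≥ 20 mm → susceptible
Amikacin: 23 mm is ≥ 23 mm — susceptible
Doxycycline: 10 mm is ≤ 13 mm ⇒ resistant
Fosfomycin (22 mm) ≥ 18 mm → Susceptible

rifampin, levofloxacin, cefuroxime, amikacin, fosfomycin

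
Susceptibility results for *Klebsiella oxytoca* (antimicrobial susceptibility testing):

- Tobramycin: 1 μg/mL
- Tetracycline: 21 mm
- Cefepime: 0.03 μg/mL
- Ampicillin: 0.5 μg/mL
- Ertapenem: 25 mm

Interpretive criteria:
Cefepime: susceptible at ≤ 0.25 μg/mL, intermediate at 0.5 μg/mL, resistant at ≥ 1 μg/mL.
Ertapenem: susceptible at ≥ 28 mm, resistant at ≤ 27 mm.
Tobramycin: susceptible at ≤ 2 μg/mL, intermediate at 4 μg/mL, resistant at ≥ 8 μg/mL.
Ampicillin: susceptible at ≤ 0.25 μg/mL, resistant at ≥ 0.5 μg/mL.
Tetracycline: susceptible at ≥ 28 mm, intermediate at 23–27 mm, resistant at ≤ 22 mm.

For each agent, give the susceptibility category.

Tobramycin: 1 μg/mL is ≤ 2 μg/mL ⇒ S
Tetracycline: 21 mm is ≤ 22 mm ⇒ Resistant
Cefepime (0.03 μg/mL) ≤ 0.25 μg/mL → Susceptible
Ampicillin: 0.5 μg/mL is ≥ 0.5 μg/mL → R
Ertapenem (25 mm) ≤ 27 mm — resistant

S, R, S, R, R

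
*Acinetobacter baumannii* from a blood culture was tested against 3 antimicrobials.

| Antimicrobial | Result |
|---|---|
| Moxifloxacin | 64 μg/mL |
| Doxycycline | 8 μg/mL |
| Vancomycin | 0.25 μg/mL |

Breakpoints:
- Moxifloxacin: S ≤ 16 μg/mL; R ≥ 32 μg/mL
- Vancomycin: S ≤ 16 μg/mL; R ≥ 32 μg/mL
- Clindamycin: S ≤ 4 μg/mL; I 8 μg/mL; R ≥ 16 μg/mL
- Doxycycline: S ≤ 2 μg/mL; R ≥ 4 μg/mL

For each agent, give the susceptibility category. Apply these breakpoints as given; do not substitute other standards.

R, R, S

Moxifloxacin: 64 μg/mL is ≥ 32 μg/mL → resistant
Doxycycline: 8 μg/mL is ≥ 4 μg/mL → R
Vancomycin (0.25 μg/mL) ≤ 16 μg/mL ⇒ S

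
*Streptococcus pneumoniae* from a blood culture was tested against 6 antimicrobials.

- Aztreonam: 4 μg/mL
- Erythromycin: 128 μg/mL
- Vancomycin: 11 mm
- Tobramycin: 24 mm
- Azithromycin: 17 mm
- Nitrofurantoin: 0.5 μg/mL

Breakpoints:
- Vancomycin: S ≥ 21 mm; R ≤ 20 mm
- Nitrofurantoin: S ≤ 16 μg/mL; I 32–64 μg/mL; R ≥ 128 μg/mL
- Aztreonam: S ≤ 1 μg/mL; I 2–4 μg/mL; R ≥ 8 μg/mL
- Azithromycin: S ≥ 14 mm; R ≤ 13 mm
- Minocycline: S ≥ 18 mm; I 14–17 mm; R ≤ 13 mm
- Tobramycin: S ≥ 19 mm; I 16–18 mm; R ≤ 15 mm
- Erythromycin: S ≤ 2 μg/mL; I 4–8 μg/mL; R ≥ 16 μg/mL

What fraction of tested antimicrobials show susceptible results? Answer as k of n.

3 of 6

Aztreonam (4 μg/mL) in 2–4 μg/mL ⇒ intermediate
Erythromycin: 128 μg/mL is ≥ 16 μg/mL — resistant
Vancomycin: 11 mm is ≤ 20 mm ⇒ R
Tobramycin 24 mm: ≥ 19 mm ⇒ susceptible
Azithromycin 17 mm: ≥ 14 mm — Susceptible
Nitrofurantoin (0.5 μg/mL) ≤ 16 μg/mL → Susceptible
Susceptible: 3/6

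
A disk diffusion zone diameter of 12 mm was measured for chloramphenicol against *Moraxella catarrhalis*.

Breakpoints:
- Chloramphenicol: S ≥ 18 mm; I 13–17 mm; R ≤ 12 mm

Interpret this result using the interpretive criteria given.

Resistant

Chloramphenicol (12 mm) ≤ 12 mm ⇒ resistant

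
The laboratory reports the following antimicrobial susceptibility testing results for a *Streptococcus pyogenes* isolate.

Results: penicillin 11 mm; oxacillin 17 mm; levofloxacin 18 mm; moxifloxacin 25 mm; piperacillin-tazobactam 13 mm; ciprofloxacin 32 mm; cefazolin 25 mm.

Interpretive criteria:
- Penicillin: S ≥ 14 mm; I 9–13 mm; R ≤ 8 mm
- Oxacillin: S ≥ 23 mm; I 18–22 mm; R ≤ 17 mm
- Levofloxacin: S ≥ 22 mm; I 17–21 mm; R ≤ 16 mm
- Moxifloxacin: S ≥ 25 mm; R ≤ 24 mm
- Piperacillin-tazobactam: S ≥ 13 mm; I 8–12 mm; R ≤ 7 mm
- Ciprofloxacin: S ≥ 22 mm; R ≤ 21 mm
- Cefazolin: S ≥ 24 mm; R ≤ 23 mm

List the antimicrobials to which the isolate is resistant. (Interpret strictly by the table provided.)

oxacillin

Penicillin 11 mm: in 9–13 mm ⇒ intermediate
Oxacillin 17 mm: ≤ 17 mm — R
Levofloxacin 18 mm: in 17–21 mm ⇒ I
Moxifloxacin 25 mm: ≥ 25 mm — susceptible
Piperacillin-tazobactam 13 mm: ≥ 13 mm ⇒ susceptible
Ciprofloxacin (32 mm) ≥ 22 mm — S
Cefazolin (25 mm) ≥ 24 mm ⇒ S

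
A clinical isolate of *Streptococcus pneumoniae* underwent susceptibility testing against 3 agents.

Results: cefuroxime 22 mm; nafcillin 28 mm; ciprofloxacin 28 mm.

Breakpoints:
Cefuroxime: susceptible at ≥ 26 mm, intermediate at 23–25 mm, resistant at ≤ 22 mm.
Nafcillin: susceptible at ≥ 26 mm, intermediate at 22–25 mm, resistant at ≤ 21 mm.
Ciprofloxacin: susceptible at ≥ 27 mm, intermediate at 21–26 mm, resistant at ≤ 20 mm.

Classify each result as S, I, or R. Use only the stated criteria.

Cefuroxime 22 mm: ≤ 22 mm — Resistant
Nafcillin: 28 mm is ≥ 26 mm → susceptible
Ciprofloxacin (28 mm) ≥ 27 mm ⇒ S

R, S, S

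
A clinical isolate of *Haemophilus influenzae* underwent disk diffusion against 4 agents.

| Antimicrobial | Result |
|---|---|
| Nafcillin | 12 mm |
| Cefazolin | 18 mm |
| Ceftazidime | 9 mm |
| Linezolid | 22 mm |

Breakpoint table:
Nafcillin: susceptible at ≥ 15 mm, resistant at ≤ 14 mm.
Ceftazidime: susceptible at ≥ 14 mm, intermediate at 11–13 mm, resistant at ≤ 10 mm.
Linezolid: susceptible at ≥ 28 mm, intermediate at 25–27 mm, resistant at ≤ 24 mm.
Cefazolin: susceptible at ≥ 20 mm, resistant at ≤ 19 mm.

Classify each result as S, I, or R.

R, R, R, R

Nafcillin (12 mm) ≤ 14 mm → resistant
Cefazolin 18 mm: ≤ 19 mm → Resistant
Ceftazidime (9 mm) ≤ 10 mm — resistant
Linezolid (22 mm) ≤ 24 mm — resistant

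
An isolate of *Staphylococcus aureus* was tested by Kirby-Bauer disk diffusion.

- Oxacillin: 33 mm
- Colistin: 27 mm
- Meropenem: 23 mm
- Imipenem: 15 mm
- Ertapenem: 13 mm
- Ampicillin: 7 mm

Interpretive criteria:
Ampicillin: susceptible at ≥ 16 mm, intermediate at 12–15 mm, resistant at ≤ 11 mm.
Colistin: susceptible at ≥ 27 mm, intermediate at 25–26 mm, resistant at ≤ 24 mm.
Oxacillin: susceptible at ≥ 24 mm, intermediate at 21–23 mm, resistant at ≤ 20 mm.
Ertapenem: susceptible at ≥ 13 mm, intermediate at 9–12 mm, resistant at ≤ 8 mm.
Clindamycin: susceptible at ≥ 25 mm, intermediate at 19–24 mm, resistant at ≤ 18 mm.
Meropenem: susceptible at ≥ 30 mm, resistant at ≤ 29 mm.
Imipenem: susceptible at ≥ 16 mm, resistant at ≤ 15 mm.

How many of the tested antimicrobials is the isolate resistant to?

3

Oxacillin (33 mm) ≥ 24 mm → susceptible
Colistin (27 mm) ≥ 27 mm — Susceptible
Meropenem (23 mm) ≤ 29 mm ⇒ resistant
Imipenem: 15 mm is ≤ 15 mm — resistant
Ertapenem (13 mm) ≥ 13 mm → S
Ampicillin 7 mm: ≤ 11 mm → resistant
Resistant: 3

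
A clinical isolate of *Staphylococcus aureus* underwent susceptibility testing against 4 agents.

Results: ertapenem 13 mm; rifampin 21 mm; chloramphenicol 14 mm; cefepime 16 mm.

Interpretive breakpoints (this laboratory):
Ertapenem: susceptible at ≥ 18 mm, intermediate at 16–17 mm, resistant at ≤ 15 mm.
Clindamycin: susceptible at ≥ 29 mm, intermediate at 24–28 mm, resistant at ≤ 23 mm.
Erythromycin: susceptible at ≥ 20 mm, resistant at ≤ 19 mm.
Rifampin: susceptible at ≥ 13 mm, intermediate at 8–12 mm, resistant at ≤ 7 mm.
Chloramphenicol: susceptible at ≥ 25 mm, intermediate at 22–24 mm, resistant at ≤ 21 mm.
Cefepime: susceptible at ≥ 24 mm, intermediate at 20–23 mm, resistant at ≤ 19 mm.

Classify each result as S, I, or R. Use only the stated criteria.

Ertapenem (13 mm) ≤ 15 mm — resistant
Rifampin: 21 mm is ≥ 13 mm → Susceptible
Chloramphenicol: 14 mm is ≤ 21 mm — R
Cefepime: 16 mm is ≤ 19 mm → Resistant

R, S, R, R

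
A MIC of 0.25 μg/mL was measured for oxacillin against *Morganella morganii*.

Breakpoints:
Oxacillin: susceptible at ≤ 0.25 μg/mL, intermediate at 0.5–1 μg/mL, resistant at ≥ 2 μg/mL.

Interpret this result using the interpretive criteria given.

Oxacillin: 0.25 μg/mL is ≤ 0.25 μg/mL → S

S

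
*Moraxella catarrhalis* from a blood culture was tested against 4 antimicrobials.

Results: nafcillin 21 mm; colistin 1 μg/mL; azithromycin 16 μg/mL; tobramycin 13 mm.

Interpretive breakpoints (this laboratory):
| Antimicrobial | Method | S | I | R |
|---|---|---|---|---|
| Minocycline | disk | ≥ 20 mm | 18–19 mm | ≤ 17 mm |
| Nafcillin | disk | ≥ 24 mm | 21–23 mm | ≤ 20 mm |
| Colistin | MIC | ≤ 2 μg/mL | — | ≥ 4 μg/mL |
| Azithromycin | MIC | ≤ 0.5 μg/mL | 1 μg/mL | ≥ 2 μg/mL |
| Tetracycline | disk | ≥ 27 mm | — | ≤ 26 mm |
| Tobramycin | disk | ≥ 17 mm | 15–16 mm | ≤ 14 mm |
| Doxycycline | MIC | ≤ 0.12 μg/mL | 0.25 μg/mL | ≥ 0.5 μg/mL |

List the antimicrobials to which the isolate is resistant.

azithromycin, tobramycin

Nafcillin 21 mm: in 21–23 mm — Intermediate
Colistin 1 μg/mL: ≤ 2 μg/mL → Susceptible
Azithromycin (16 μg/mL) ≥ 2 μg/mL — R
Tobramycin 13 mm: ≤ 14 mm — R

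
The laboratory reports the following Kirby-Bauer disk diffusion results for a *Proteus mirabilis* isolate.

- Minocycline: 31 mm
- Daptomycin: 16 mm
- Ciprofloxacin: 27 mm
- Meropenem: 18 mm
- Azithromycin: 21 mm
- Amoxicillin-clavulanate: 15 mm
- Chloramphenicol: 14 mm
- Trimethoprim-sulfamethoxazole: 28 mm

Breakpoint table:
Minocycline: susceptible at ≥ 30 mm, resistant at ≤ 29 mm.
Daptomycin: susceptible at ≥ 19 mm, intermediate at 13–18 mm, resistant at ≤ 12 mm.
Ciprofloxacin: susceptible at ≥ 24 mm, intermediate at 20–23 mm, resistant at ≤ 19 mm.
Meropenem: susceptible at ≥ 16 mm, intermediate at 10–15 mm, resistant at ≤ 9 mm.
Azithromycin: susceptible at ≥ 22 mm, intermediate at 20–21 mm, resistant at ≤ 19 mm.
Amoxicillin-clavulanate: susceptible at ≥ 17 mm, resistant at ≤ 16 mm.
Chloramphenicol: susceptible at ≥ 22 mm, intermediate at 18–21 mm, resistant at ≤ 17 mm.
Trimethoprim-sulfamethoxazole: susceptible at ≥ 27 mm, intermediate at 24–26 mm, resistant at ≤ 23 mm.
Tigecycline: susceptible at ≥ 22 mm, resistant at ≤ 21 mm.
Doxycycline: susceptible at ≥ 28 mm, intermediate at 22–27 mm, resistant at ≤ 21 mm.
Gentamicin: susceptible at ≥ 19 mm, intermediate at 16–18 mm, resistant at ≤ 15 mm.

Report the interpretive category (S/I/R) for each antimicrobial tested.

Minocycline: 31 mm is ≥ 30 mm — Susceptible
Daptomycin: 16 mm is in 13–18 mm ⇒ I
Ciprofloxacin: 27 mm is ≥ 24 mm ⇒ S
Meropenem (18 mm) ≥ 16 mm ⇒ S
Azithromycin: 21 mm is in 20–21 mm → I
Amoxicillin-clavulanate (15 mm) ≤ 16 mm → Resistant
Chloramphenicol 14 mm: ≤ 17 mm — resistant
Trimethoprim-sulfamethoxazole (28 mm) ≥ 27 mm ⇒ S

S, I, S, S, I, R, R, S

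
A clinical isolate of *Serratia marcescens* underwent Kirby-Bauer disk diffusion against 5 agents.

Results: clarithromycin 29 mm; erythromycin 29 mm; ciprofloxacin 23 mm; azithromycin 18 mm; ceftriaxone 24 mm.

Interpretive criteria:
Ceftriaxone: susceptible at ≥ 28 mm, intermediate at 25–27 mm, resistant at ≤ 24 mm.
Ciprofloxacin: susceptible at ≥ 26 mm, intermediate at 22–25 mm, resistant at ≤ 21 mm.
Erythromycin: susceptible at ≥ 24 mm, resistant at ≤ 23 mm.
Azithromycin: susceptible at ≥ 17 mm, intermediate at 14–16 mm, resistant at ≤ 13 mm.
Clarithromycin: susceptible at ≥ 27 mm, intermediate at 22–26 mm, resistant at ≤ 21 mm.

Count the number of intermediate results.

1

Clarithromycin 29 mm: ≥ 27 mm → susceptible
Erythromycin: 29 mm is ≥ 24 mm — susceptible
Ciprofloxacin: 23 mm is in 22–25 mm → Intermediate
Azithromycin: 18 mm is ≥ 17 mm → S
Ceftriaxone 24 mm: ≤ 24 mm — R
Intermediate: 1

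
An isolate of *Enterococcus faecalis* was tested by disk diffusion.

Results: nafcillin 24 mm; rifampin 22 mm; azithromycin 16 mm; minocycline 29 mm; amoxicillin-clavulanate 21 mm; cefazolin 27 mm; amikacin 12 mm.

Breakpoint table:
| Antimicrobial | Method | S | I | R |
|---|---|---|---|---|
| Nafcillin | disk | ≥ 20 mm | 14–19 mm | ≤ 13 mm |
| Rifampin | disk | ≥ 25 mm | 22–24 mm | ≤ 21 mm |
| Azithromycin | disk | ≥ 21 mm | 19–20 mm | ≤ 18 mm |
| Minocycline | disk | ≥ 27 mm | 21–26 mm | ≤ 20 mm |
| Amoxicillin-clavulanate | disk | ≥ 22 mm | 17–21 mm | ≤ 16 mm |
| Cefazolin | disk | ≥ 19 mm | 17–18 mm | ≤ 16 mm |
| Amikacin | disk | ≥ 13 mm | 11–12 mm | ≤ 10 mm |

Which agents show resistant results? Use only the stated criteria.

Nafcillin (24 mm) ≥ 20 mm ⇒ Susceptible
Rifampin 22 mm: in 22–24 mm → Intermediate
Azithromycin (16 mm) ≤ 18 mm ⇒ R
Minocycline (29 mm) ≥ 27 mm ⇒ susceptible
Amoxicillin-clavulanate (21 mm) in 17–21 mm → intermediate
Cefazolin: 27 mm is ≥ 19 mm ⇒ susceptible
Amikacin: 12 mm is in 11–12 mm — I

azithromycin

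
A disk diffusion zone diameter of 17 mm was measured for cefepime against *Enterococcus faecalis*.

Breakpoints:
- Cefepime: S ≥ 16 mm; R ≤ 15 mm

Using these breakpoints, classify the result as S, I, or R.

Susceptible

Cefepime: 17 mm is ≥ 16 mm — Susceptible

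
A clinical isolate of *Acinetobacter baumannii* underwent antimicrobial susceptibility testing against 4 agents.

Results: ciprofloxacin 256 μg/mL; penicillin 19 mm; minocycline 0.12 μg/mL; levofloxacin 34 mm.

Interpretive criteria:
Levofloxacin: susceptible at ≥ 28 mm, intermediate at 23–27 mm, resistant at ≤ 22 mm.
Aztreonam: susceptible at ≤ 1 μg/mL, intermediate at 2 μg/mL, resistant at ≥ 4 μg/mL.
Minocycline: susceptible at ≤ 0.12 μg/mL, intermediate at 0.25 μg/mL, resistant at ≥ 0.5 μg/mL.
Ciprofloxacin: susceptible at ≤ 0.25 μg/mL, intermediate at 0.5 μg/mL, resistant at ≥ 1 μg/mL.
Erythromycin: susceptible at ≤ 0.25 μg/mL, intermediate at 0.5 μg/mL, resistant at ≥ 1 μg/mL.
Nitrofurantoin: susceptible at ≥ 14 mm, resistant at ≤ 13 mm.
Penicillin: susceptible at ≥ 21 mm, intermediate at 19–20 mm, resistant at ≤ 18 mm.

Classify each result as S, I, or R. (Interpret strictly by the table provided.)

R, I, S, S

Ciprofloxacin (256 μg/mL) ≥ 1 μg/mL — R
Penicillin: 19 mm is in 19–20 mm — I
Minocycline (0.12 μg/mL) ≤ 0.12 μg/mL → susceptible
Levofloxacin 34 mm: ≥ 28 mm — S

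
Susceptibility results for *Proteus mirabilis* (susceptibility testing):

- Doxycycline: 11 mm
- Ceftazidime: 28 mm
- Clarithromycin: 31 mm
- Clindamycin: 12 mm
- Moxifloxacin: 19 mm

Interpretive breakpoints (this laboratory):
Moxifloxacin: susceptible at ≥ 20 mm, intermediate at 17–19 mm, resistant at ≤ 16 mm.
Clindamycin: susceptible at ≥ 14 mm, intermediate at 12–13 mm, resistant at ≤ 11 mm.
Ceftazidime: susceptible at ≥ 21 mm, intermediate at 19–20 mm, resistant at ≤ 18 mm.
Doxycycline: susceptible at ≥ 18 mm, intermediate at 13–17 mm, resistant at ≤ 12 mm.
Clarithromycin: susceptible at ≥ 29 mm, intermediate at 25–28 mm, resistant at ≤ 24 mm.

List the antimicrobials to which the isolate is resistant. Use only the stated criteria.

doxycycline

Doxycycline 11 mm: ≤ 12 mm ⇒ R
Ceftazidime 28 mm: ≥ 21 mm — susceptible
Clarithromycin (31 mm) ≥ 29 mm → Susceptible
Clindamycin (12 mm) in 12–13 mm → intermediate
Moxifloxacin: 19 mm is in 17–19 mm → intermediate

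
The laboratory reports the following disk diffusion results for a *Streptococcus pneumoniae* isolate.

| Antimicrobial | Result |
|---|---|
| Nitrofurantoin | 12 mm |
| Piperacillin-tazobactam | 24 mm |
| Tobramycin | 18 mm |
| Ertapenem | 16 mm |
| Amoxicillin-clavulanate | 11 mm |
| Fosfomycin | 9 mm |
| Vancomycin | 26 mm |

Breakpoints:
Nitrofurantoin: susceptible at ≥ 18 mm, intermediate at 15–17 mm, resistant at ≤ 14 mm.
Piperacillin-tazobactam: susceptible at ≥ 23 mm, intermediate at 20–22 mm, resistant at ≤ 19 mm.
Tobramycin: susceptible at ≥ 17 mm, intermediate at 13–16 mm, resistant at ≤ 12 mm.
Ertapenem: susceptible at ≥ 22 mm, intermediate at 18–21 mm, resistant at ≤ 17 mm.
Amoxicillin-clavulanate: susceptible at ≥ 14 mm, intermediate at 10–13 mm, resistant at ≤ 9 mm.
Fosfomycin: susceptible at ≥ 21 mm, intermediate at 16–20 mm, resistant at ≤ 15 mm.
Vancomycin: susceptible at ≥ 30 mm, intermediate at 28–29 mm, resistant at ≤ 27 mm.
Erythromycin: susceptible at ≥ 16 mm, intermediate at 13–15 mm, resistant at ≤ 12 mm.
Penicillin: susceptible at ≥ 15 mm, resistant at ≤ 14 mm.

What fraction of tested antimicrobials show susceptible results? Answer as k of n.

Nitrofurantoin 12 mm: ≤ 14 mm — resistant
Piperacillin-tazobactam: 24 mm is ≥ 23 mm ⇒ susceptible
Tobramycin: 18 mm is ≥ 17 mm ⇒ susceptible
Ertapenem 16 mm: ≤ 17 mm → resistant
Amoxicillin-clavulanate: 11 mm is in 10–13 mm — Intermediate
Fosfomycin 9 mm: ≤ 15 mm ⇒ resistant
Vancomycin: 26 mm is ≤ 27 mm — R
Susceptible: 2/7

2 of 7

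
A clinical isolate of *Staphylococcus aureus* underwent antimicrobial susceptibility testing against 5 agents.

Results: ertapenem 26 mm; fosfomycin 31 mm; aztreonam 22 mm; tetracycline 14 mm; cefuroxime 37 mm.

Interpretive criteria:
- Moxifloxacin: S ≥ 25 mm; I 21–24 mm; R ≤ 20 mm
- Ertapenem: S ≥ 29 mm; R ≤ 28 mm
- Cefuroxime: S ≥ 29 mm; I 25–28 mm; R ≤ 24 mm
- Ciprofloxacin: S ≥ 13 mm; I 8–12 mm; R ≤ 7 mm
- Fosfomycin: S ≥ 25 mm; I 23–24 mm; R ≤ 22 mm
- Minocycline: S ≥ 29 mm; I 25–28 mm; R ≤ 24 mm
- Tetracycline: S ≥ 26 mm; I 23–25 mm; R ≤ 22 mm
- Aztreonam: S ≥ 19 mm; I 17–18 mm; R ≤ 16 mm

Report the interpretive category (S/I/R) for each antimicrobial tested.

R, S, S, R, S

Ertapenem 26 mm: ≤ 28 mm ⇒ Resistant
Fosfomycin 31 mm: ≥ 25 mm ⇒ S
Aztreonam 22 mm: ≥ 19 mm — Susceptible
Tetracycline: 14 mm is ≤ 22 mm — R
Cefuroxime (37 mm) ≥ 29 mm — Susceptible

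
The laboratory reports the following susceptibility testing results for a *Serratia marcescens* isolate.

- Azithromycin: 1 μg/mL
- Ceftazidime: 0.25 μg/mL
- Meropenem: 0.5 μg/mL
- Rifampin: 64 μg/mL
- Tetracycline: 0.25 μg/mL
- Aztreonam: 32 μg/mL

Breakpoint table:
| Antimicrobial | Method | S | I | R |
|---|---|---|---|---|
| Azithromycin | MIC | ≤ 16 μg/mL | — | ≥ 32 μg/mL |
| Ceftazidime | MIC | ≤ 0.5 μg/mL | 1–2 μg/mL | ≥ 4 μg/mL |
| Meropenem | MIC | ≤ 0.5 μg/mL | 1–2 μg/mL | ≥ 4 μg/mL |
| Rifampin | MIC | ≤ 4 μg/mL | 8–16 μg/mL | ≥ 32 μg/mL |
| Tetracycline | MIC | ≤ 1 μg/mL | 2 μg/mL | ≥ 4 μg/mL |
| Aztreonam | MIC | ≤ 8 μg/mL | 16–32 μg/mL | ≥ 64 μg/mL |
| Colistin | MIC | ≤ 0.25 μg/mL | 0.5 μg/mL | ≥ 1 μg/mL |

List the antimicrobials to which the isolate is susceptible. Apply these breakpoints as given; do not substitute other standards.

Azithromycin: 1 μg/mL is ≤ 16 μg/mL — S
Ceftazidime: 0.25 μg/mL is ≤ 0.5 μg/mL ⇒ Susceptible
Meropenem (0.5 μg/mL) ≤ 0.5 μg/mL → S
Rifampin: 64 μg/mL is ≥ 32 μg/mL ⇒ R
Tetracycline: 0.25 μg/mL is ≤ 1 μg/mL → susceptible
Aztreonam: 32 μg/mL is in 16–32 μg/mL ⇒ intermediate

azithromycin, ceftazidime, meropenem, tetracycline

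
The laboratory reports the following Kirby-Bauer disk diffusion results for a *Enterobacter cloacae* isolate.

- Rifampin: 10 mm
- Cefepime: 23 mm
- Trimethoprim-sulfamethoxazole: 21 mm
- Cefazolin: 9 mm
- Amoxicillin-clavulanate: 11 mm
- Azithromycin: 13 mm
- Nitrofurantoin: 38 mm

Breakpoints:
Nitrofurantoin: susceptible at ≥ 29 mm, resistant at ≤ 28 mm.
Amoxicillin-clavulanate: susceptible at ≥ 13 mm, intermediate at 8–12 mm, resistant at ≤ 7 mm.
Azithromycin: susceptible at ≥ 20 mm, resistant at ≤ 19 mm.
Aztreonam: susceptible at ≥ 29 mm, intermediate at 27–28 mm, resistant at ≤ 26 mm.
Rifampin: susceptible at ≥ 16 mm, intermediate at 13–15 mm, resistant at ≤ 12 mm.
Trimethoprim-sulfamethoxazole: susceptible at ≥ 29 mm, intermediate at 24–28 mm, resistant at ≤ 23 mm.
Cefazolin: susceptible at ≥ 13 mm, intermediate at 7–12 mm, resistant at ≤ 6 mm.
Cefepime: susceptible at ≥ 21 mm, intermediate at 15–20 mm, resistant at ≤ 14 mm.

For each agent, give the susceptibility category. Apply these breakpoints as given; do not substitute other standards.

Rifampin 10 mm: ≤ 12 mm → R
Cefepime: 23 mm is ≥ 21 mm — S
Trimethoprim-sulfamethoxazole (21 mm) ≤ 23 mm → Resistant
Cefazolin 9 mm: in 7–12 mm — intermediate
Amoxicillin-clavulanate 11 mm: in 8–12 mm — Intermediate
Azithromycin 13 mm: ≤ 19 mm → resistant
Nitrofurantoin (38 mm) ≥ 29 mm ⇒ S

R, S, R, I, I, R, S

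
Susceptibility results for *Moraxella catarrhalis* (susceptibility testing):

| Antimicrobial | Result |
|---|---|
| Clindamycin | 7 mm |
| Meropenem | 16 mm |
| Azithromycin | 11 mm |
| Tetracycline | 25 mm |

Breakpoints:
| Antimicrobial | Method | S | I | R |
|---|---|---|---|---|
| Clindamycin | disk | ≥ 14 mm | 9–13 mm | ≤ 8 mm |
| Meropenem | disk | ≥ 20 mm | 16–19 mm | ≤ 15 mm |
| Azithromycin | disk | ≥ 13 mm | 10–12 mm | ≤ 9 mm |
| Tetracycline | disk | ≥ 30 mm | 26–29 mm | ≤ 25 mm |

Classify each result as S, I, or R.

R, I, I, R

Clindamycin (7 mm) ≤ 8 mm → Resistant
Meropenem (16 mm) in 16–19 mm — Intermediate
Azithromycin 11 mm: in 10–12 mm — Intermediate
Tetracycline 25 mm: ≤ 25 mm ⇒ Resistant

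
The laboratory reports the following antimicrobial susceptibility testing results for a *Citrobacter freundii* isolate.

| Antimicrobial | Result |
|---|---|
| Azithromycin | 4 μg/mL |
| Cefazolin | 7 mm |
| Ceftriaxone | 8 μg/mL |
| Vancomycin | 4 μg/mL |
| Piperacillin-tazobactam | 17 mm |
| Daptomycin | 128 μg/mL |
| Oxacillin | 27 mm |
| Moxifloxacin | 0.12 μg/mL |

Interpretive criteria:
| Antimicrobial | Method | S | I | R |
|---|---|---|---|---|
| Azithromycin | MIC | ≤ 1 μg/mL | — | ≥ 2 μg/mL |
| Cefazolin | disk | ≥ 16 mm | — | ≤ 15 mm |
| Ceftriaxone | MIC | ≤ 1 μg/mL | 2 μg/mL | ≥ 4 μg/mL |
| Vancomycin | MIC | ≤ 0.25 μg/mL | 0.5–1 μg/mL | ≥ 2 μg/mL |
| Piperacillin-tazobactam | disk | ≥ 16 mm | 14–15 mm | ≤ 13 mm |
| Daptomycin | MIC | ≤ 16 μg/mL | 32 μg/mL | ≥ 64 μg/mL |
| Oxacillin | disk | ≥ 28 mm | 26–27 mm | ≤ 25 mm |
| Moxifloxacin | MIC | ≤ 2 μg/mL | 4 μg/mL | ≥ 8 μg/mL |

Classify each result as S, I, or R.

Azithromycin: 4 μg/mL is ≥ 2 μg/mL — resistant
Cefazolin (7 mm) ≤ 15 mm — resistant
Ceftriaxone (8 μg/mL) ≥ 4 μg/mL — Resistant
Vancomycin (4 μg/mL) ≥ 2 μg/mL → resistant
Piperacillin-tazobactam: 17 mm is ≥ 16 mm ⇒ S
Daptomycin (128 μg/mL) ≥ 64 μg/mL → R
Oxacillin (27 mm) in 26–27 mm → intermediate
Moxifloxacin 0.12 μg/mL: ≤ 2 μg/mL ⇒ S

R, R, R, R, S, R, I, S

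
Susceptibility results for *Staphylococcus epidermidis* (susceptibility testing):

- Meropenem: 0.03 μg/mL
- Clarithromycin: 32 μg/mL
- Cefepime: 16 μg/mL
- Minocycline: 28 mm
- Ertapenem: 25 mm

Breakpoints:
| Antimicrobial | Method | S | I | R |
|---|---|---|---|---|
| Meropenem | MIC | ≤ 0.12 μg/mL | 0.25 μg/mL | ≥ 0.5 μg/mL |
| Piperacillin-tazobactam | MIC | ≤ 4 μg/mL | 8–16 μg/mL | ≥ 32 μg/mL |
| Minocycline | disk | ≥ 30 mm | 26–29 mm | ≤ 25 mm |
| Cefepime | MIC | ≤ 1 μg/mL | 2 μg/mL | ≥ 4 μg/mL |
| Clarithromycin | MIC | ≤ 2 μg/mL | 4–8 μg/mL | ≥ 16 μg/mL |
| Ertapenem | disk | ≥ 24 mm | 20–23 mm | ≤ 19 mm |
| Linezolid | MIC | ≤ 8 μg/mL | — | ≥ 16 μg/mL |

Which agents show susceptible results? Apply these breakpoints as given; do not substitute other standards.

Meropenem: 0.03 μg/mL is ≤ 0.12 μg/mL → susceptible
Clarithromycin (32 μg/mL) ≥ 16 μg/mL ⇒ resistant
Cefepime 16 μg/mL: ≥ 4 μg/mL ⇒ resistant
Minocycline: 28 mm is in 26–29 mm ⇒ I
Ertapenem 25 mm: ≥ 24 mm — S

meropenem, ertapenem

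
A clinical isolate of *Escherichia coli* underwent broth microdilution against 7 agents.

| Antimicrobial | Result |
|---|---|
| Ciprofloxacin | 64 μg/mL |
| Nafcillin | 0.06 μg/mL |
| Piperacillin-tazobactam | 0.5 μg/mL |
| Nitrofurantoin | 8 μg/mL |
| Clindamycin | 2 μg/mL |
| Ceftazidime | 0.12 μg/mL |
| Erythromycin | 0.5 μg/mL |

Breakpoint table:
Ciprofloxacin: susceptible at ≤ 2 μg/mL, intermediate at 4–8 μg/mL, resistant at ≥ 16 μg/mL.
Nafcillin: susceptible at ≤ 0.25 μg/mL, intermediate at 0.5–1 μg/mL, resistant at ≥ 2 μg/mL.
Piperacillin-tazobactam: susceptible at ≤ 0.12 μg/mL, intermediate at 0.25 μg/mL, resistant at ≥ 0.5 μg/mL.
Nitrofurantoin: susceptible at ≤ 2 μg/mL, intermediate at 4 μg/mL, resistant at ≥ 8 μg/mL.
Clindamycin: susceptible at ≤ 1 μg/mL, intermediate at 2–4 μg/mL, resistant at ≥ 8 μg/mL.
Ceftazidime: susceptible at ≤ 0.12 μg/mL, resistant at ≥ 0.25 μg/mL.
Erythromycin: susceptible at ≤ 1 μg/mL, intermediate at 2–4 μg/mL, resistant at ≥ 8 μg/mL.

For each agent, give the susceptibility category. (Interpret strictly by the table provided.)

R, S, R, R, I, S, S

Ciprofloxacin: 64 μg/mL is ≥ 16 μg/mL ⇒ R
Nafcillin 0.06 μg/mL: ≤ 0.25 μg/mL ⇒ S
Piperacillin-tazobactam (0.5 μg/mL) ≥ 0.5 μg/mL ⇒ R
Nitrofurantoin (8 μg/mL) ≥ 8 μg/mL → R
Clindamycin: 2 μg/mL is in 2–4 μg/mL ⇒ intermediate
Ceftazidime 0.12 μg/mL: ≤ 0.12 μg/mL — Susceptible
Erythromycin: 0.5 μg/mL is ≤ 1 μg/mL → Susceptible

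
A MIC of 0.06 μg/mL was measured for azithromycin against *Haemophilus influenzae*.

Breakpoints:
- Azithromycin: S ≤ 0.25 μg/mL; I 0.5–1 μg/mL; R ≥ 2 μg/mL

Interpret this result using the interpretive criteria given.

Azithromycin: 0.06 μg/mL is ≤ 0.25 μg/mL ⇒ susceptible

Susceptible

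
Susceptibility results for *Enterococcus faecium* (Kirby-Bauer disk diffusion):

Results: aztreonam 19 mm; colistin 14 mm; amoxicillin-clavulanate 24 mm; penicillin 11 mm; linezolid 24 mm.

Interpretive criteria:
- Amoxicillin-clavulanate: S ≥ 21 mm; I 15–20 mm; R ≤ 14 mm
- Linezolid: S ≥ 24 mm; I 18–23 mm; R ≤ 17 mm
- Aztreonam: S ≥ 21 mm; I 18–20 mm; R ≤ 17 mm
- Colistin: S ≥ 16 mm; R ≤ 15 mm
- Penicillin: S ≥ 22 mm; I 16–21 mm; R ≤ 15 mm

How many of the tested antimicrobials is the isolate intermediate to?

Aztreonam (19 mm) in 18–20 mm → intermediate
Colistin: 14 mm is ≤ 15 mm ⇒ resistant
Amoxicillin-clavulanate (24 mm) ≥ 21 mm — Susceptible
Penicillin (11 mm) ≤ 15 mm → resistant
Linezolid: 24 mm is ≥ 24 mm ⇒ Susceptible
Intermediate: 1

1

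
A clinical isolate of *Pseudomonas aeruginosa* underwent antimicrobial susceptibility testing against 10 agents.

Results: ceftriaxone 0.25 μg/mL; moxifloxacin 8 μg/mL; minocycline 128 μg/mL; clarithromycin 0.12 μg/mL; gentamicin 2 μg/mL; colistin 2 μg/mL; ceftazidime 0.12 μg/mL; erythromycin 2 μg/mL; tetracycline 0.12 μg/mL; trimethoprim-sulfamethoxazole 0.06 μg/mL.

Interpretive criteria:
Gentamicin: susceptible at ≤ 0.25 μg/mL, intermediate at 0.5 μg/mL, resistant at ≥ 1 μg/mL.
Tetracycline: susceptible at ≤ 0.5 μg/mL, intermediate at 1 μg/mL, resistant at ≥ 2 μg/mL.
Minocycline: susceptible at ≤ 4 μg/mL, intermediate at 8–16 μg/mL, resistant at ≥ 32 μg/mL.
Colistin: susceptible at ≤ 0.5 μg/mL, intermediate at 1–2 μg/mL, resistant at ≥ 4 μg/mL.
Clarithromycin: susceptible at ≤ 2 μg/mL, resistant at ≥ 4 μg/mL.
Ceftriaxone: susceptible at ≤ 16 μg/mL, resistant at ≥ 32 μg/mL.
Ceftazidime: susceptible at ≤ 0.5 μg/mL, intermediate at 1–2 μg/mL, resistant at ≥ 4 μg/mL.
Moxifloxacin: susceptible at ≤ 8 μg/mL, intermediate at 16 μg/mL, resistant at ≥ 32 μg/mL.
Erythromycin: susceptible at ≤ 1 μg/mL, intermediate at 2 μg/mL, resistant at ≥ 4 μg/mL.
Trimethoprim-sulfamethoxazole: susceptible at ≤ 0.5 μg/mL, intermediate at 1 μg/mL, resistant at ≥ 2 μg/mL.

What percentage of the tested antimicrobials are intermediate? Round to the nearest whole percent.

20%

Ceftriaxone (0.25 μg/mL) ≤ 16 μg/mL — S
Moxifloxacin 8 μg/mL: ≤ 8 μg/mL ⇒ Susceptible
Minocycline 128 μg/mL: ≥ 32 μg/mL — Resistant
Clarithromycin (0.12 μg/mL) ≤ 2 μg/mL ⇒ susceptible
Gentamicin: 2 μg/mL is ≥ 1 μg/mL → R
Colistin (2 μg/mL) in 1–2 μg/mL ⇒ intermediate
Ceftazidime (0.12 μg/mL) ≤ 0.5 μg/mL → susceptible
Erythromycin 2 μg/mL: = 2 μg/mL ⇒ Intermediate
Tetracycline 0.12 μg/mL: ≤ 0.5 μg/mL ⇒ S
Trimethoprim-sulfamethoxazole: 0.06 μg/mL is ≤ 0.5 μg/mL ⇒ susceptible
Intermediate: 2/10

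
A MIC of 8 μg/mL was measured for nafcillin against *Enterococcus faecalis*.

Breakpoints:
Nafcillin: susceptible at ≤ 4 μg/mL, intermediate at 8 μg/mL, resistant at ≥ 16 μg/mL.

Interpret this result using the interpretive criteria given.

Nafcillin (8 μg/mL) = 8 μg/mL ⇒ I

Intermediate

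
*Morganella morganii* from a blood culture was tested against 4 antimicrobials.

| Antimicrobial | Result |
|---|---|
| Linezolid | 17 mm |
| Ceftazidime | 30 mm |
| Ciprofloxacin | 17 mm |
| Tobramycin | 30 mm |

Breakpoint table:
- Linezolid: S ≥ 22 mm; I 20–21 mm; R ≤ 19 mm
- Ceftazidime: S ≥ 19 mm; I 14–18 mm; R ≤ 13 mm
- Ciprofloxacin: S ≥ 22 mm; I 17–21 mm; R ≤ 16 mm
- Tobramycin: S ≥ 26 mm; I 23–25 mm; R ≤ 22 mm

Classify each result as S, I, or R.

Linezolid: 17 mm is ≤ 19 mm → R
Ceftazidime (30 mm) ≥ 19 mm — Susceptible
Ciprofloxacin: 17 mm is in 17–21 mm → Intermediate
Tobramycin: 30 mm is ≥ 26 mm → Susceptible

R, S, I, S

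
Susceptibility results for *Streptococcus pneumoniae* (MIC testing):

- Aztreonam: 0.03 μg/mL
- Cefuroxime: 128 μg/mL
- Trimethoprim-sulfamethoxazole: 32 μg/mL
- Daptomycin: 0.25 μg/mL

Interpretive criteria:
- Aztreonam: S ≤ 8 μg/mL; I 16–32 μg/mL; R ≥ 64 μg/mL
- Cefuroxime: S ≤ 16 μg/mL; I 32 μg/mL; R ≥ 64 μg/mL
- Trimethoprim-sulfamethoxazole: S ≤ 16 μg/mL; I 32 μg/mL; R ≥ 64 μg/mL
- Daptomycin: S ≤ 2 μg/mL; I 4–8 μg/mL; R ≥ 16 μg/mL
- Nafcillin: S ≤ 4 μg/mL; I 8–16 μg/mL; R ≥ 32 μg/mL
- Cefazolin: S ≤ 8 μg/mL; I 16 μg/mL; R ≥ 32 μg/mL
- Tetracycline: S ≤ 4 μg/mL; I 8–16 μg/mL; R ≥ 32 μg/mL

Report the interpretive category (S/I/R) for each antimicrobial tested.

Aztreonam 0.03 μg/mL: ≤ 8 μg/mL → Susceptible
Cefuroxime 128 μg/mL: ≥ 64 μg/mL → resistant
Trimethoprim-sulfamethoxazole: 32 μg/mL is = 32 μg/mL ⇒ Intermediate
Daptomycin 0.25 μg/mL: ≤ 2 μg/mL — Susceptible

S, R, I, S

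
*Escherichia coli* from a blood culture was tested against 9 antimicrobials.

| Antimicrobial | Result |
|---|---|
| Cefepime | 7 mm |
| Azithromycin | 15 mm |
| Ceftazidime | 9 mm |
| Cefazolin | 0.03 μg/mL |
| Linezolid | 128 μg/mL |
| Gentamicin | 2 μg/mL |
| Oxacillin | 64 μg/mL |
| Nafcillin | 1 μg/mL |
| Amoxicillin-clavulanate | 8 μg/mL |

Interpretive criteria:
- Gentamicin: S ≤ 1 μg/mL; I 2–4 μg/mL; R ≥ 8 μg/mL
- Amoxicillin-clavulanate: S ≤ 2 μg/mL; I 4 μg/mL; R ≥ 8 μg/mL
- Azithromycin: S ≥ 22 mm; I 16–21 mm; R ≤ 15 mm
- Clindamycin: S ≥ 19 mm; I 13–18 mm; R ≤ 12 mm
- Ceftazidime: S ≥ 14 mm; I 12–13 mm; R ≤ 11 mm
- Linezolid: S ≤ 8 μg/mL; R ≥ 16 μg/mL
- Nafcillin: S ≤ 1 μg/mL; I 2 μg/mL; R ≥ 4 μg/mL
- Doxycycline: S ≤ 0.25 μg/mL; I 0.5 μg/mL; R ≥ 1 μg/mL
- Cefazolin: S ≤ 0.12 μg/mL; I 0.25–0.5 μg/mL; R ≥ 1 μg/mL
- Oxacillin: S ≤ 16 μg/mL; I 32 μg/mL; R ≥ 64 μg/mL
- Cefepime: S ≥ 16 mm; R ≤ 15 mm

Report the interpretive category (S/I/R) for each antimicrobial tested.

R, R, R, S, R, I, R, S, R

Cefepime 7 mm: ≤ 15 mm ⇒ R
Azithromycin (15 mm) ≤ 15 mm → R
Ceftazidime: 9 mm is ≤ 11 mm ⇒ R
Cefazolin 0.03 μg/mL: ≤ 0.12 μg/mL → Susceptible
Linezolid (128 μg/mL) ≥ 16 μg/mL → resistant
Gentamicin: 2 μg/mL is in 2–4 μg/mL — I
Oxacillin: 64 μg/mL is ≥ 64 μg/mL → resistant
Nafcillin: 1 μg/mL is ≤ 1 μg/mL — susceptible
Amoxicillin-clavulanate (8 μg/mL) ≥ 8 μg/mL ⇒ resistant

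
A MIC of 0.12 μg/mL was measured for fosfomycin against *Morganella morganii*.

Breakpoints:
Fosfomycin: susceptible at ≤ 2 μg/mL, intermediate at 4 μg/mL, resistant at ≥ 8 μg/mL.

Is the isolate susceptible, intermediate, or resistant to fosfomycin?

Susceptible

Fosfomycin: 0.12 μg/mL is ≤ 2 μg/mL — susceptible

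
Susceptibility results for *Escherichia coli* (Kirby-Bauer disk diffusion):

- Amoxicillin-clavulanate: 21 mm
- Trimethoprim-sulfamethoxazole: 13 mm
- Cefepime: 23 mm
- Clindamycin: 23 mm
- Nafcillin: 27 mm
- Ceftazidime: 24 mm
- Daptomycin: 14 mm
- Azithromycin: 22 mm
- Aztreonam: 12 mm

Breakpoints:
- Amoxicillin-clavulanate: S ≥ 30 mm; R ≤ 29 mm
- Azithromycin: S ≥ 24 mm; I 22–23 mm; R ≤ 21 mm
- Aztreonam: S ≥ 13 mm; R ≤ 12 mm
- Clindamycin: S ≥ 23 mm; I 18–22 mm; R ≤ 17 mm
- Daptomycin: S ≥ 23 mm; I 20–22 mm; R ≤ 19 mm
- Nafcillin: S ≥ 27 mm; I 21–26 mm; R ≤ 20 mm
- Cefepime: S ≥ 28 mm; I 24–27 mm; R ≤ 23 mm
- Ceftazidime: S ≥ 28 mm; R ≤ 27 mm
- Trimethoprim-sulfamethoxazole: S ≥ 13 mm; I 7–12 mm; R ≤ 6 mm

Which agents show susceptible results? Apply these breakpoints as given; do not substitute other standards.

Amoxicillin-clavulanate: 21 mm is ≤ 29 mm — Resistant
Trimethoprim-sulfamethoxazole: 13 mm is ≥ 13 mm — Susceptible
Cefepime: 23 mm is ≤ 23 mm ⇒ R
Clindamycin: 23 mm is ≥ 23 mm ⇒ susceptible
Nafcillin (27 mm) ≥ 27 mm — Susceptible
Ceftazidime (24 mm) ≤ 27 mm → Resistant
Daptomycin: 14 mm is ≤ 19 mm → resistant
Azithromycin 22 mm: in 22–23 mm — intermediate
Aztreonam: 12 mm is ≤ 12 mm ⇒ Resistant

trimethoprim-sulfamethoxazole, clindamycin, nafcillin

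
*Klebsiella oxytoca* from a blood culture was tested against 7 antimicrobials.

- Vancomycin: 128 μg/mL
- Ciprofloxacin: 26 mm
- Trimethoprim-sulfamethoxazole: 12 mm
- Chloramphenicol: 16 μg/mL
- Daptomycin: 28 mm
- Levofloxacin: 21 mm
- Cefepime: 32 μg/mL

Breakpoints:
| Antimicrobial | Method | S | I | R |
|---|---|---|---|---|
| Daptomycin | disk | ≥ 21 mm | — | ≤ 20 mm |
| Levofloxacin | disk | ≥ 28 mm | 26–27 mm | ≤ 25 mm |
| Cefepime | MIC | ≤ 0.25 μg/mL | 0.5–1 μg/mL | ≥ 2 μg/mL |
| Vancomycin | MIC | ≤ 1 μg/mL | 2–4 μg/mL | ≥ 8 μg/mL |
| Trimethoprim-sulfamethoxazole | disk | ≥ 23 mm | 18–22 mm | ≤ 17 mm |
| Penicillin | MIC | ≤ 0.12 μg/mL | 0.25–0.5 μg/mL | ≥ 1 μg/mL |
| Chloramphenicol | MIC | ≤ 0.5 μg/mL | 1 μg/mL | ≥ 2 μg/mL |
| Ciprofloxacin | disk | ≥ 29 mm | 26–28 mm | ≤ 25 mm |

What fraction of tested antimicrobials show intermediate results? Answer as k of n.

1 of 7

Vancomycin 128 μg/mL: ≥ 8 μg/mL ⇒ resistant
Ciprofloxacin (26 mm) in 26–28 mm → Intermediate
Trimethoprim-sulfamethoxazole: 12 mm is ≤ 17 mm — R
Chloramphenicol: 16 μg/mL is ≥ 2 μg/mL ⇒ resistant
Daptomycin: 28 mm is ≥ 21 mm ⇒ Susceptible
Levofloxacin (21 mm) ≤ 25 mm ⇒ R
Cefepime (32 μg/mL) ≥ 2 μg/mL ⇒ Resistant
Intermediate: 1/7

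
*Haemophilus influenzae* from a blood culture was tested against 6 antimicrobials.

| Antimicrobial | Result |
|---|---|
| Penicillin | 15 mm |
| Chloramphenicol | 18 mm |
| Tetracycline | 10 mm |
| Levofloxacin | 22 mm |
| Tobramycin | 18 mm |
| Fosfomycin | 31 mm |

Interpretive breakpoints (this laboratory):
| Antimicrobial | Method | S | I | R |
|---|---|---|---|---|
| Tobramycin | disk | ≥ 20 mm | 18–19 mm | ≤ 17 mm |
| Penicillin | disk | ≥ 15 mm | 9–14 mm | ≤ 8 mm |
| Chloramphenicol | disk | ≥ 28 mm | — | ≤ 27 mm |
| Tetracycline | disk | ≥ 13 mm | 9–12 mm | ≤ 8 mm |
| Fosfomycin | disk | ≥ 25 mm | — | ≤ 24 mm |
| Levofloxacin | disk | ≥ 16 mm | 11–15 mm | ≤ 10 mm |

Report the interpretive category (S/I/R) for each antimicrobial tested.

S, R, I, S, I, S

Penicillin: 15 mm is ≥ 15 mm → S
Chloramphenicol 18 mm: ≤ 27 mm → resistant
Tetracycline (10 mm) in 9–12 mm → intermediate
Levofloxacin (22 mm) ≥ 16 mm — Susceptible
Tobramycin: 18 mm is in 18–19 mm — I
Fosfomycin (31 mm) ≥ 25 mm — Susceptible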